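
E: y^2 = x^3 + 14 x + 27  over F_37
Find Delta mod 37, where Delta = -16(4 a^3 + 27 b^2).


4 a^3 + 27 b^2 = 4*14^3 + 27*27^2 = 10976 + 19683 = 30659
Delta = -16 * (30659) = -490544
Delta mod 37 = 2

Delta = 2 (mod 37)


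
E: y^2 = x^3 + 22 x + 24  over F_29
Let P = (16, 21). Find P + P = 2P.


Doubling: s = (3 x1^2 + a) / (2 y1)
s = (3*16^2 + 22) / (2*21) mod 29 = 5
x3 = s^2 - 2 x1 mod 29 = 5^2 - 2*16 = 22
y3 = s (x1 - x3) - y1 mod 29 = 5 * (16 - 22) - 21 = 7

2P = (22, 7)


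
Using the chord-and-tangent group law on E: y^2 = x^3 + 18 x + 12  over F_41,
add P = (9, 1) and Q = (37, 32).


P != Q, so use the chord formula.
s = (y2 - y1) / (x2 - x1) = (31) / (28) mod 41 = 26
x3 = s^2 - x1 - x2 mod 41 = 26^2 - 9 - 37 = 15
y3 = s (x1 - x3) - y1 mod 41 = 26 * (9 - 15) - 1 = 7

P + Q = (15, 7)


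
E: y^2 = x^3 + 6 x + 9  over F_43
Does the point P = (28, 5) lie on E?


Check whether y^2 = x^3 + 6 x + 9 (mod 43) for (x, y) = (28, 5).
LHS: y^2 = 5^2 mod 43 = 25
RHS: x^3 + 6 x + 9 = 28^3 + 6*28 + 9 mod 43 = 27
LHS != RHS

No, not on the curve


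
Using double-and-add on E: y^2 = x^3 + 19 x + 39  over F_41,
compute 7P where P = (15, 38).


k = 7 = 111_2 (binary, LSB first: 111)
Double-and-add from P = (15, 38):
  bit 0 = 1: acc = O + (15, 38) = (15, 38)
  bit 1 = 1: acc = (15, 38) + (1, 10) = (29, 16)
  bit 2 = 1: acc = (29, 16) + (7, 8) = (38, 18)

7P = (38, 18)


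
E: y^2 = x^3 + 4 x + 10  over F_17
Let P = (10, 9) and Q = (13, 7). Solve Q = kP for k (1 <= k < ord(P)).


Enumerate multiples of P until we hit Q = (13, 7):
  1P = (10, 9)
  2P = (1, 7)
  3P = (5, 11)
  4P = (11, 5)
  5P = (12, 16)
  6P = (3, 7)
  7P = (2, 3)
  8P = (13, 10)
  9P = (13, 7)
Match found at i = 9.

k = 9


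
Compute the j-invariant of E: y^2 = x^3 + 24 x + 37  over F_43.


Delta = -16(4 a^3 + 27 b^2) mod 43 = 3
-1728 * (4 a)^3 = -1728 * (4*24)^3 mod 43 = 41
j = 41 * 3^(-1) mod 43 = 28

j = 28 (mod 43)


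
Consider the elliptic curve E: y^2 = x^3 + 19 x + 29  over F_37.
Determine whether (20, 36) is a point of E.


Check whether y^2 = x^3 + 19 x + 29 (mod 37) for (x, y) = (20, 36).
LHS: y^2 = 36^2 mod 37 = 1
RHS: x^3 + 19 x + 29 = 20^3 + 19*20 + 29 mod 37 = 10
LHS != RHS

No, not on the curve


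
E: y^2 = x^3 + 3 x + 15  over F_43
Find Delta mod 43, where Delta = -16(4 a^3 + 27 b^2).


4 a^3 + 27 b^2 = 4*3^3 + 27*15^2 = 108 + 6075 = 6183
Delta = -16 * (6183) = -98928
Delta mod 43 = 15

Delta = 15 (mod 43)


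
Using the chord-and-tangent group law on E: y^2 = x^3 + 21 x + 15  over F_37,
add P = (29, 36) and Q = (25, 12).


P != Q, so use the chord formula.
s = (y2 - y1) / (x2 - x1) = (13) / (33) mod 37 = 6
x3 = s^2 - x1 - x2 mod 37 = 6^2 - 29 - 25 = 19
y3 = s (x1 - x3) - y1 mod 37 = 6 * (29 - 19) - 36 = 24

P + Q = (19, 24)


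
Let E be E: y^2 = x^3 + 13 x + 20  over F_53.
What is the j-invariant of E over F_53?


Delta = -16(4 a^3 + 27 b^2) mod 53 = 34
-1728 * (4 a)^3 = -1728 * (4*13)^3 mod 53 = 32
j = 32 * 34^(-1) mod 53 = 29

j = 29 (mod 53)


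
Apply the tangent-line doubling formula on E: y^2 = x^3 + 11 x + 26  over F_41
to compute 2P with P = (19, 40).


Doubling: s = (3 x1^2 + a) / (2 y1)
s = (3*19^2 + 11) / (2*40) mod 41 = 27
x3 = s^2 - 2 x1 mod 41 = 27^2 - 2*19 = 35
y3 = s (x1 - x3) - y1 mod 41 = 27 * (19 - 35) - 40 = 20

2P = (35, 20)


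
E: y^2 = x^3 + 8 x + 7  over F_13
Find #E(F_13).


For each x in F_13, count y with y^2 = x^3 + 8 x + 7 mod 13:
  x = 1: RHS = 3, y in [4, 9]  -> 2 point(s)
  x = 4: RHS = 12, y in [5, 8]  -> 2 point(s)
  x = 5: RHS = 3, y in [4, 9]  -> 2 point(s)
  x = 7: RHS = 3, y in [4, 9]  -> 2 point(s)
  x = 11: RHS = 9, y in [3, 10]  -> 2 point(s)
Affine points: 10. Add the point at infinity: total = 11.

#E(F_13) = 11


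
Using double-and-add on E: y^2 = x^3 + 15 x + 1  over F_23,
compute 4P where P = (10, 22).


k = 4 = 100_2 (binary, LSB first: 001)
Double-and-add from P = (10, 22):
  bit 0 = 0: acc unchanged = O
  bit 1 = 0: acc unchanged = O
  bit 2 = 1: acc = O + (7, 9) = (7, 9)

4P = (7, 9)


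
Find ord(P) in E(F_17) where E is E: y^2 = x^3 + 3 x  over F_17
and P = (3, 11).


Compute successive multiples of P until we hit O:
  1P = (3, 11)
  2P = (13, 14)
  3P = (5, 2)
  4P = (8, 3)
  5P = (14, 10)
  6P = (9, 5)
  7P = (6, 9)
  8P = (16, 9)
  ... (continuing to 26P)
  26P = O

ord(P) = 26


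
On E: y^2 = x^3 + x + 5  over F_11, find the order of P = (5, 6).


Compute successive multiples of P until we hit O:
  1P = (5, 6)
  2P = (2, 2)
  3P = (7, 6)
  4P = (10, 5)
  5P = (0, 4)
  6P = (0, 7)
  7P = (10, 6)
  8P = (7, 5)
  ... (continuing to 11P)
  11P = O

ord(P) = 11


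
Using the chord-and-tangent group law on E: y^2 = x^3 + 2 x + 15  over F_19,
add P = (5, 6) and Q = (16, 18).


P != Q, so use the chord formula.
s = (y2 - y1) / (x2 - x1) = (12) / (11) mod 19 = 8
x3 = s^2 - x1 - x2 mod 19 = 8^2 - 5 - 16 = 5
y3 = s (x1 - x3) - y1 mod 19 = 8 * (5 - 5) - 6 = 13

P + Q = (5, 13)


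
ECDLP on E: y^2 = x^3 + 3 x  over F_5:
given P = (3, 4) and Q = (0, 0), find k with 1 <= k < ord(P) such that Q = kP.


Enumerate multiples of P until we hit Q = (0, 0):
  1P = (3, 4)
  2P = (4, 1)
  3P = (2, 3)
  4P = (1, 3)
  5P = (0, 0)
Match found at i = 5.

k = 5


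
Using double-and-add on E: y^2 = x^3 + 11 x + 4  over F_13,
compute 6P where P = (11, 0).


k = 6 = 110_2 (binary, LSB first: 011)
Double-and-add from P = (11, 0):
  bit 0 = 0: acc unchanged = O
  bit 1 = 1: acc = O + O = O
  bit 2 = 1: acc = O + O = O

6P = O


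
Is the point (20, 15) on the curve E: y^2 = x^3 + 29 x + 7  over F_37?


Check whether y^2 = x^3 + 29 x + 7 (mod 37) for (x, y) = (20, 15).
LHS: y^2 = 15^2 mod 37 = 3
RHS: x^3 + 29 x + 7 = 20^3 + 29*20 + 7 mod 37 = 3
LHS = RHS

Yes, on the curve


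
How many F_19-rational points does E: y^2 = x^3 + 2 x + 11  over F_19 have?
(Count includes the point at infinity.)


For each x in F_19, count y with y^2 = x^3 + 2 x + 11 mod 19:
  x = 0: RHS = 11, y in [7, 12]  -> 2 point(s)
  x = 2: RHS = 4, y in [2, 17]  -> 2 point(s)
  x = 3: RHS = 6, y in [5, 14]  -> 2 point(s)
  x = 4: RHS = 7, y in [8, 11]  -> 2 point(s)
  x = 6: RHS = 11, y in [7, 12]  -> 2 point(s)
  x = 7: RHS = 7, y in [8, 11]  -> 2 point(s)
  x = 8: RHS = 7, y in [8, 11]  -> 2 point(s)
  x = 9: RHS = 17, y in [6, 13]  -> 2 point(s)
  x = 10: RHS = 5, y in [9, 10]  -> 2 point(s)
  x = 13: RHS = 11, y in [7, 12]  -> 2 point(s)
  x = 14: RHS = 9, y in [3, 16]  -> 2 point(s)
  x = 16: RHS = 16, y in [4, 15]  -> 2 point(s)
Affine points: 24. Add the point at infinity: total = 25.

#E(F_19) = 25


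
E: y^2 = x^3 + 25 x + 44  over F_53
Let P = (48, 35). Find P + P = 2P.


Doubling: s = (3 x1^2 + a) / (2 y1)
s = (3*48^2 + 25) / (2*35) mod 53 = 9
x3 = s^2 - 2 x1 mod 53 = 9^2 - 2*48 = 38
y3 = s (x1 - x3) - y1 mod 53 = 9 * (48 - 38) - 35 = 2

2P = (38, 2)


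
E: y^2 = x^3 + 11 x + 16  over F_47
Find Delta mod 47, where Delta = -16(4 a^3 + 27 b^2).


4 a^3 + 27 b^2 = 4*11^3 + 27*16^2 = 5324 + 6912 = 12236
Delta = -16 * (12236) = -195776
Delta mod 47 = 26

Delta = 26 (mod 47)


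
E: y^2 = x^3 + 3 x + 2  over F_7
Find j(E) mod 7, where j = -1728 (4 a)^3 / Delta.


Delta = -16(4 a^3 + 27 b^2) mod 7 = 2
-1728 * (4 a)^3 = -1728 * (4*3)^3 mod 7 = 6
j = 6 * 2^(-1) mod 7 = 3

j = 3 (mod 7)


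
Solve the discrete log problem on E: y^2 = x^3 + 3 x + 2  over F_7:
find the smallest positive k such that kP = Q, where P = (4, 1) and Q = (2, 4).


Enumerate multiples of P until we hit Q = (2, 4):
  1P = (4, 1)
  2P = (0, 3)
  3P = (5, 3)
  4P = (2, 3)
  5P = (2, 4)
Match found at i = 5.

k = 5


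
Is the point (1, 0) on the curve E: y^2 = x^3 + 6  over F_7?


Check whether y^2 = x^3 + 0 x + 6 (mod 7) for (x, y) = (1, 0).
LHS: y^2 = 0^2 mod 7 = 0
RHS: x^3 + 0 x + 6 = 1^3 + 0*1 + 6 mod 7 = 0
LHS = RHS

Yes, on the curve


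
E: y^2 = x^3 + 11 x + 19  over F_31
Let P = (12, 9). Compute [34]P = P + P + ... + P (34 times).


k = 34 = 100010_2 (binary, LSB first: 010001)
Double-and-add from P = (12, 9):
  bit 0 = 0: acc unchanged = O
  bit 1 = 1: acc = O + (15, 5) = (15, 5)
  bit 2 = 0: acc unchanged = (15, 5)
  bit 3 = 0: acc unchanged = (15, 5)
  bit 4 = 0: acc unchanged = (15, 5)
  bit 5 = 1: acc = (15, 5) + (29, 12) = (26, 5)

34P = (26, 5)


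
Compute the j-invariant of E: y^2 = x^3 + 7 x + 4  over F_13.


Delta = -16(4 a^3 + 27 b^2) mod 13 = 9
-1728 * (4 a)^3 = -1728 * (4*7)^3 mod 13 = 8
j = 8 * 9^(-1) mod 13 = 11

j = 11 (mod 13)


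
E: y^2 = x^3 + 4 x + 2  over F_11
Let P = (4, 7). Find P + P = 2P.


Doubling: s = (3 x1^2 + a) / (2 y1)
s = (3*4^2 + 4) / (2*7) mod 11 = 10
x3 = s^2 - 2 x1 mod 11 = 10^2 - 2*4 = 4
y3 = s (x1 - x3) - y1 mod 11 = 10 * (4 - 4) - 7 = 4

2P = (4, 4)


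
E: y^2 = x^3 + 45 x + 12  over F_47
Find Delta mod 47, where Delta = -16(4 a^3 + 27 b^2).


4 a^3 + 27 b^2 = 4*45^3 + 27*12^2 = 364500 + 3888 = 368388
Delta = -16 * (368388) = -5894208
Delta mod 47 = 15

Delta = 15 (mod 47)


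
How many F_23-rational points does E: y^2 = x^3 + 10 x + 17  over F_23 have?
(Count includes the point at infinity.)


For each x in F_23, count y with y^2 = x^3 + 10 x + 17 mod 23:
  x = 4: RHS = 6, y in [11, 12]  -> 2 point(s)
  x = 5: RHS = 8, y in [10, 13]  -> 2 point(s)
  x = 7: RHS = 16, y in [4, 19]  -> 2 point(s)
  x = 9: RHS = 8, y in [10, 13]  -> 2 point(s)
  x = 10: RHS = 13, y in [6, 17]  -> 2 point(s)
  x = 11: RHS = 9, y in [3, 20]  -> 2 point(s)
  x = 12: RHS = 2, y in [5, 18]  -> 2 point(s)
  x = 14: RHS = 3, y in [7, 16]  -> 2 point(s)
  x = 15: RHS = 0, y in [0]  -> 1 point(s)
  x = 16: RHS = 18, y in [8, 15]  -> 2 point(s)
  x = 18: RHS = 3, y in [7, 16]  -> 2 point(s)
  x = 20: RHS = 6, y in [11, 12]  -> 2 point(s)
  x = 21: RHS = 12, y in [9, 14]  -> 2 point(s)
  x = 22: RHS = 6, y in [11, 12]  -> 2 point(s)
Affine points: 27. Add the point at infinity: total = 28.

#E(F_23) = 28


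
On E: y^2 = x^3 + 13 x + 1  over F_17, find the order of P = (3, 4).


Compute successive multiples of P until we hit O:
  1P = (3, 4)
  2P = (2, 1)
  3P = (4, 10)
  4P = (12, 10)
  5P = (10, 14)
  6P = (5, 15)
  7P = (1, 7)
  8P = (11, 8)
  ... (continuing to 25P)
  25P = O

ord(P) = 25


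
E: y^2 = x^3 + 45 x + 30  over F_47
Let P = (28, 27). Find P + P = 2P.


Doubling: s = (3 x1^2 + a) / (2 y1)
s = (3*28^2 + 45) / (2*27) mod 47 = 0
x3 = s^2 - 2 x1 mod 47 = 0^2 - 2*28 = 38
y3 = s (x1 - x3) - y1 mod 47 = 0 * (28 - 38) - 27 = 20

2P = (38, 20)


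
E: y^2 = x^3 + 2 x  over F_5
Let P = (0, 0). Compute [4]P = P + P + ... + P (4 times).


k = 4 = 100_2 (binary, LSB first: 001)
Double-and-add from P = (0, 0):
  bit 0 = 0: acc unchanged = O
  bit 1 = 0: acc unchanged = O
  bit 2 = 1: acc = O + O = O

4P = O


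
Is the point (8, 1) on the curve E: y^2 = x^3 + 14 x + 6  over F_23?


Check whether y^2 = x^3 + 14 x + 6 (mod 23) for (x, y) = (8, 1).
LHS: y^2 = 1^2 mod 23 = 1
RHS: x^3 + 14 x + 6 = 8^3 + 14*8 + 6 mod 23 = 9
LHS != RHS

No, not on the curve


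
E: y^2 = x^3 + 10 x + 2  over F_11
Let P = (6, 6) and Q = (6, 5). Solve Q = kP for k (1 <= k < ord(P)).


Enumerate multiples of P until we hit Q = (6, 5):
  1P = (6, 6)
  2P = (8, 0)
  3P = (6, 5)
Match found at i = 3.

k = 3


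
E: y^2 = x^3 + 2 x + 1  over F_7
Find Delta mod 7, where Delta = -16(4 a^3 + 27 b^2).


4 a^3 + 27 b^2 = 4*2^3 + 27*1^2 = 32 + 27 = 59
Delta = -16 * (59) = -944
Delta mod 7 = 1

Delta = 1 (mod 7)


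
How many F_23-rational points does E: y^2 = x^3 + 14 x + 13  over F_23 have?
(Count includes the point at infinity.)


For each x in F_23, count y with y^2 = x^3 + 14 x + 13 mod 23:
  x = 0: RHS = 13, y in [6, 17]  -> 2 point(s)
  x = 2: RHS = 3, y in [7, 16]  -> 2 point(s)
  x = 3: RHS = 13, y in [6, 17]  -> 2 point(s)
  x = 4: RHS = 18, y in [8, 15]  -> 2 point(s)
  x = 5: RHS = 1, y in [1, 22]  -> 2 point(s)
  x = 8: RHS = 16, y in [4, 19]  -> 2 point(s)
  x = 10: RHS = 3, y in [7, 16]  -> 2 point(s)
  x = 11: RHS = 3, y in [7, 16]  -> 2 point(s)
  x = 12: RHS = 0, y in [0]  -> 1 point(s)
  x = 13: RHS = 0, y in [0]  -> 1 point(s)
  x = 14: RHS = 9, y in [3, 20]  -> 2 point(s)
  x = 16: RHS = 9, y in [3, 20]  -> 2 point(s)
  x = 17: RHS = 12, y in [9, 14]  -> 2 point(s)
  x = 18: RHS = 2, y in [5, 18]  -> 2 point(s)
  x = 19: RHS = 8, y in [10, 13]  -> 2 point(s)
  x = 20: RHS = 13, y in [6, 17]  -> 2 point(s)
  x = 21: RHS = 0, y in [0]  -> 1 point(s)
Affine points: 31. Add the point at infinity: total = 32.

#E(F_23) = 32


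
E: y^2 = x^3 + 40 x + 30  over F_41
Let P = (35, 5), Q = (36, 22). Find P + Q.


P != Q, so use the chord formula.
s = (y2 - y1) / (x2 - x1) = (17) / (1) mod 41 = 17
x3 = s^2 - x1 - x2 mod 41 = 17^2 - 35 - 36 = 13
y3 = s (x1 - x3) - y1 mod 41 = 17 * (35 - 13) - 5 = 0

P + Q = (13, 0)


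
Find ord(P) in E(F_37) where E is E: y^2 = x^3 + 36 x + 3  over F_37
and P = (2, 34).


Compute successive multiples of P until we hit O:
  1P = (2, 34)
  2P = (23, 23)
  3P = (21, 20)
  4P = (21, 17)
  5P = (23, 14)
  6P = (2, 3)
  7P = O

ord(P) = 7


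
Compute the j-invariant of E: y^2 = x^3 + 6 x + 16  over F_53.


Delta = -16(4 a^3 + 27 b^2) mod 53 = 28
-1728 * (4 a)^3 = -1728 * (4*6)^3 mod 53 = 23
j = 23 * 28^(-1) mod 53 = 33

j = 33 (mod 53)


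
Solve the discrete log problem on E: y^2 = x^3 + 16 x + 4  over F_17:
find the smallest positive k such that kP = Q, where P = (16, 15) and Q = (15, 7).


Enumerate multiples of P until we hit Q = (15, 7):
  1P = (16, 15)
  2P = (15, 10)
  3P = (11, 10)
  4P = (8, 10)
  5P = (8, 7)
  6P = (11, 7)
  7P = (15, 7)
Match found at i = 7.

k = 7


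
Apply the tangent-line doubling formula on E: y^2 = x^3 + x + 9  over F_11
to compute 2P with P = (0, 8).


Doubling: s = (3 x1^2 + a) / (2 y1)
s = (3*0^2 + 1) / (2*8) mod 11 = 9
x3 = s^2 - 2 x1 mod 11 = 9^2 - 2*0 = 4
y3 = s (x1 - x3) - y1 mod 11 = 9 * (0 - 4) - 8 = 0

2P = (4, 0)


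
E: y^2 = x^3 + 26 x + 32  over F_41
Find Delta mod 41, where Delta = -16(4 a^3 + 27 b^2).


4 a^3 + 27 b^2 = 4*26^3 + 27*32^2 = 70304 + 27648 = 97952
Delta = -16 * (97952) = -1567232
Delta mod 41 = 34

Delta = 34 (mod 41)


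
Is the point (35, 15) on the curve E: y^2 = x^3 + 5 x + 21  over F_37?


Check whether y^2 = x^3 + 5 x + 21 (mod 37) for (x, y) = (35, 15).
LHS: y^2 = 15^2 mod 37 = 3
RHS: x^3 + 5 x + 21 = 35^3 + 5*35 + 21 mod 37 = 3
LHS = RHS

Yes, on the curve


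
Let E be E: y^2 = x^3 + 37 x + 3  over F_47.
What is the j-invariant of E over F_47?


Delta = -16(4 a^3 + 27 b^2) mod 47 = 46
-1728 * (4 a)^3 = -1728 * (4*37)^3 mod 47 = 13
j = 13 * 46^(-1) mod 47 = 34

j = 34 (mod 47)


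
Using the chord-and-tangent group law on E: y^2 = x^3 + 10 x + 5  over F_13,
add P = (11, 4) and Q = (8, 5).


P != Q, so use the chord formula.
s = (y2 - y1) / (x2 - x1) = (1) / (10) mod 13 = 4
x3 = s^2 - x1 - x2 mod 13 = 4^2 - 11 - 8 = 10
y3 = s (x1 - x3) - y1 mod 13 = 4 * (11 - 10) - 4 = 0

P + Q = (10, 0)


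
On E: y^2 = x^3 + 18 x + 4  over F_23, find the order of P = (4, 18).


Compute successive multiples of P until we hit O:
  1P = (4, 18)
  2P = (19, 12)
  3P = (2, 18)
  4P = (17, 5)
  5P = (3, 4)
  6P = (5, 14)
  7P = (7, 17)
  8P = (7, 6)
  ... (continuing to 15P)
  15P = O

ord(P) = 15


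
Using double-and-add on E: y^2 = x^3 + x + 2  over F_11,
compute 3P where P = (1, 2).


k = 3 = 11_2 (binary, LSB first: 11)
Double-and-add from P = (1, 2):
  bit 0 = 1: acc = O + (1, 2) = (1, 2)
  bit 1 = 1: acc = (1, 2) + (10, 0) = (1, 9)

3P = (1, 9)


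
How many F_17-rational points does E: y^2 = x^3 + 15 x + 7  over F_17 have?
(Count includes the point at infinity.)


For each x in F_17, count y with y^2 = x^3 + 15 x + 7 mod 17:
  x = 7: RHS = 13, y in [8, 9]  -> 2 point(s)
  x = 9: RHS = 4, y in [2, 15]  -> 2 point(s)
  x = 10: RHS = 1, y in [1, 16]  -> 2 point(s)
  x = 13: RHS = 2, y in [6, 11]  -> 2 point(s)
  x = 16: RHS = 8, y in [5, 12]  -> 2 point(s)
Affine points: 10. Add the point at infinity: total = 11.

#E(F_17) = 11


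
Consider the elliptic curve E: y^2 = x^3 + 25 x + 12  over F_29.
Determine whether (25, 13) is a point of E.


Check whether y^2 = x^3 + 25 x + 12 (mod 29) for (x, y) = (25, 13).
LHS: y^2 = 13^2 mod 29 = 24
RHS: x^3 + 25 x + 12 = 25^3 + 25*25 + 12 mod 29 = 22
LHS != RHS

No, not on the curve


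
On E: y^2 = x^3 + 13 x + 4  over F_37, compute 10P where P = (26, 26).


k = 10 = 1010_2 (binary, LSB first: 0101)
Double-and-add from P = (26, 26):
  bit 0 = 0: acc unchanged = O
  bit 1 = 1: acc = O + (34, 30) = (34, 30)
  bit 2 = 0: acc unchanged = (34, 30)
  bit 3 = 1: acc = (34, 30) + (23, 36) = (28, 34)

10P = (28, 34)


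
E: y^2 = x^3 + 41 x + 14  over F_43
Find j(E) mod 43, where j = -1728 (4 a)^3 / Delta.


Delta = -16(4 a^3 + 27 b^2) mod 43 = 34
-1728 * (4 a)^3 = -1728 * (4*41)^3 mod 43 = 11
j = 11 * 34^(-1) mod 43 = 37

j = 37 (mod 43)


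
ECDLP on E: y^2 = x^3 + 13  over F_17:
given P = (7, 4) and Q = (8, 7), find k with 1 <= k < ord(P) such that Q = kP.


Enumerate multiples of P until we hit Q = (8, 7):
  1P = (7, 4)
  2P = (11, 16)
  3P = (8, 10)
  4P = (4, 14)
  5P = (2, 2)
  6P = (0, 9)
  7P = (6, 5)
  8P = (5, 11)
  9P = (13, 0)
  10P = (5, 6)
  11P = (6, 12)
  12P = (0, 8)
  13P = (2, 15)
  14P = (4, 3)
  15P = (8, 7)
Match found at i = 15.

k = 15


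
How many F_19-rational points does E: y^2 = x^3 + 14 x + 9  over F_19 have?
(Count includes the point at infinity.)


For each x in F_19, count y with y^2 = x^3 + 14 x + 9 mod 19:
  x = 0: RHS = 9, y in [3, 16]  -> 2 point(s)
  x = 1: RHS = 5, y in [9, 10]  -> 2 point(s)
  x = 2: RHS = 7, y in [8, 11]  -> 2 point(s)
  x = 6: RHS = 5, y in [9, 10]  -> 2 point(s)
  x = 8: RHS = 6, y in [5, 14]  -> 2 point(s)
  x = 9: RHS = 9, y in [3, 16]  -> 2 point(s)
  x = 10: RHS = 9, y in [3, 16]  -> 2 point(s)
  x = 12: RHS = 5, y in [9, 10]  -> 2 point(s)
  x = 14: RHS = 4, y in [2, 17]  -> 2 point(s)
  x = 16: RHS = 16, y in [4, 15]  -> 2 point(s)
  x = 17: RHS = 11, y in [7, 12]  -> 2 point(s)
Affine points: 22. Add the point at infinity: total = 23.

#E(F_19) = 23


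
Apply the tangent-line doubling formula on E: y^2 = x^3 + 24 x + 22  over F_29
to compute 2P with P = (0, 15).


Doubling: s = (3 x1^2 + a) / (2 y1)
s = (3*0^2 + 24) / (2*15) mod 29 = 24
x3 = s^2 - 2 x1 mod 29 = 24^2 - 2*0 = 25
y3 = s (x1 - x3) - y1 mod 29 = 24 * (0 - 25) - 15 = 23

2P = (25, 23)


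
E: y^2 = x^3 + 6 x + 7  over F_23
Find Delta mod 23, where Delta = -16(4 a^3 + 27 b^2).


4 a^3 + 27 b^2 = 4*6^3 + 27*7^2 = 864 + 1323 = 2187
Delta = -16 * (2187) = -34992
Delta mod 23 = 14

Delta = 14 (mod 23)


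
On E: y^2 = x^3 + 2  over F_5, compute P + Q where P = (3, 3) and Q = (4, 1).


P != Q, so use the chord formula.
s = (y2 - y1) / (x2 - x1) = (3) / (1) mod 5 = 3
x3 = s^2 - x1 - x2 mod 5 = 3^2 - 3 - 4 = 2
y3 = s (x1 - x3) - y1 mod 5 = 3 * (3 - 2) - 3 = 0

P + Q = (2, 0)


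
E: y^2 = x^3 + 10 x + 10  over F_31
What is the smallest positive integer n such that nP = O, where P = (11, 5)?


Compute successive multiples of P until we hit O:
  1P = (11, 5)
  2P = (18, 16)
  3P = (7, 19)
  4P = (2, 10)
  5P = (3, 25)
  6P = (0, 14)
  7P = (24, 0)
  8P = (0, 17)
  ... (continuing to 14P)
  14P = O

ord(P) = 14


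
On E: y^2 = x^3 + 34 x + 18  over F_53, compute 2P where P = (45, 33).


Doubling: s = (3 x1^2 + a) / (2 y1)
s = (3*45^2 + 34) / (2*33) mod 53 = 50
x3 = s^2 - 2 x1 mod 53 = 50^2 - 2*45 = 25
y3 = s (x1 - x3) - y1 mod 53 = 50 * (45 - 25) - 33 = 13

2P = (25, 13)


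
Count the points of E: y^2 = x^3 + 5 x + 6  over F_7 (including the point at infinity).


For each x in F_7, count y with y^2 = x^3 + 5 x + 6 mod 7:
  x = 5: RHS = 2, y in [3, 4]  -> 2 point(s)
  x = 6: RHS = 0, y in [0]  -> 1 point(s)
Affine points: 3. Add the point at infinity: total = 4.

#E(F_7) = 4


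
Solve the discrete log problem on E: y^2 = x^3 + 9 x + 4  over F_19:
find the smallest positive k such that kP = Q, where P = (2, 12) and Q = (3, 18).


Enumerate multiples of P until we hit Q = (3, 18):
  1P = (2, 12)
  2P = (3, 18)
Match found at i = 2.

k = 2


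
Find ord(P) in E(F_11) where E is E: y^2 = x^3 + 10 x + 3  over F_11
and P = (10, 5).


Compute successive multiples of P until we hit O:
  1P = (10, 5)
  2P = (6, 9)
  3P = (7, 3)
  4P = (3, 7)
  5P = (1, 5)
  6P = (0, 6)
  7P = (2, 3)
  8P = (8, 1)
  ... (continuing to 17P)
  17P = O

ord(P) = 17


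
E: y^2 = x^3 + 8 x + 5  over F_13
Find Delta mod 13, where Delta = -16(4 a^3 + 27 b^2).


4 a^3 + 27 b^2 = 4*8^3 + 27*5^2 = 2048 + 675 = 2723
Delta = -16 * (2723) = -43568
Delta mod 13 = 8

Delta = 8 (mod 13)


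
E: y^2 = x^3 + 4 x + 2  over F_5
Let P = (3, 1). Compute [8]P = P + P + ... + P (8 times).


k = 8 = 1000_2 (binary, LSB first: 0001)
Double-and-add from P = (3, 1):
  bit 0 = 0: acc unchanged = O
  bit 1 = 0: acc unchanged = O
  bit 2 = 0: acc unchanged = O
  bit 3 = 1: acc = O + (3, 4) = (3, 4)

8P = (3, 4)


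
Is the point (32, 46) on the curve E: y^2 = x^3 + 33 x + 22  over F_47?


Check whether y^2 = x^3 + 33 x + 22 (mod 47) for (x, y) = (32, 46).
LHS: y^2 = 46^2 mod 47 = 1
RHS: x^3 + 33 x + 22 = 32^3 + 33*32 + 22 mod 47 = 6
LHS != RHS

No, not on the curve


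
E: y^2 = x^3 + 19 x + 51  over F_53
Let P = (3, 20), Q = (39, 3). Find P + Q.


P != Q, so use the chord formula.
s = (y2 - y1) / (x2 - x1) = (36) / (36) mod 53 = 1
x3 = s^2 - x1 - x2 mod 53 = 1^2 - 3 - 39 = 12
y3 = s (x1 - x3) - y1 mod 53 = 1 * (3 - 12) - 20 = 24

P + Q = (12, 24)


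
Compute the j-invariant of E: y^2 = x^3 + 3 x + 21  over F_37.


Delta = -16(4 a^3 + 27 b^2) mod 37 = 12
-1728 * (4 a)^3 = -1728 * (4*3)^3 mod 37 = 27
j = 27 * 12^(-1) mod 37 = 30

j = 30 (mod 37)


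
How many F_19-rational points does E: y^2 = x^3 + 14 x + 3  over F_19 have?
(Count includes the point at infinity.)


For each x in F_19, count y with y^2 = x^3 + 14 x + 3 mod 19:
  x = 2: RHS = 1, y in [1, 18]  -> 2 point(s)
  x = 4: RHS = 9, y in [3, 16]  -> 2 point(s)
  x = 7: RHS = 7, y in [8, 11]  -> 2 point(s)
  x = 8: RHS = 0, y in [0]  -> 1 point(s)
  x = 11: RHS = 6, y in [5, 14]  -> 2 point(s)
  x = 13: RHS = 7, y in [8, 11]  -> 2 point(s)
  x = 14: RHS = 17, y in [6, 13]  -> 2 point(s)
  x = 15: RHS = 16, y in [4, 15]  -> 2 point(s)
  x = 17: RHS = 5, y in [9, 10]  -> 2 point(s)
  x = 18: RHS = 7, y in [8, 11]  -> 2 point(s)
Affine points: 19. Add the point at infinity: total = 20.

#E(F_19) = 20


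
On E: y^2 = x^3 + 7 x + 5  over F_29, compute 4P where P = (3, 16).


k = 4 = 100_2 (binary, LSB first: 001)
Double-and-add from P = (3, 16):
  bit 0 = 0: acc unchanged = O
  bit 1 = 0: acc unchanged = O
  bit 2 = 1: acc = O + (1, 10) = (1, 10)

4P = (1, 10)


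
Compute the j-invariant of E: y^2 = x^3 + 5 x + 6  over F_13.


Delta = -16(4 a^3 + 27 b^2) mod 13 = 4
-1728 * (4 a)^3 = -1728 * (4*5)^3 mod 13 = 5
j = 5 * 4^(-1) mod 13 = 11

j = 11 (mod 13)


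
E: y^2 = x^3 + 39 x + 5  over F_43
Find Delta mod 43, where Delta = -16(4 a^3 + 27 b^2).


4 a^3 + 27 b^2 = 4*39^3 + 27*5^2 = 237276 + 675 = 237951
Delta = -16 * (237951) = -3807216
Delta mod 43 = 4

Delta = 4 (mod 43)


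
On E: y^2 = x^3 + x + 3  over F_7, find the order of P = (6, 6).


Compute successive multiples of P until we hit O:
  1P = (6, 6)
  2P = (6, 1)
  3P = O

ord(P) = 3


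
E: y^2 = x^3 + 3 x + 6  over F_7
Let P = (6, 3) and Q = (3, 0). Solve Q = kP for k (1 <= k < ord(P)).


Enumerate multiples of P until we hit Q = (3, 0):
  1P = (6, 3)
  2P = (3, 0)
Match found at i = 2.

k = 2


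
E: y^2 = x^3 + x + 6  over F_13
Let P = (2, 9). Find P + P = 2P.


Doubling: s = (3 x1^2 + a) / (2 y1)
s = (3*2^2 + 1) / (2*9) mod 13 = 0
x3 = s^2 - 2 x1 mod 13 = 0^2 - 2*2 = 9
y3 = s (x1 - x3) - y1 mod 13 = 0 * (2 - 9) - 9 = 4

2P = (9, 4)


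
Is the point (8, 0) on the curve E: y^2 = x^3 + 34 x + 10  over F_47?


Check whether y^2 = x^3 + 34 x + 10 (mod 47) for (x, y) = (8, 0).
LHS: y^2 = 0^2 mod 47 = 0
RHS: x^3 + 34 x + 10 = 8^3 + 34*8 + 10 mod 47 = 42
LHS != RHS

No, not on the curve


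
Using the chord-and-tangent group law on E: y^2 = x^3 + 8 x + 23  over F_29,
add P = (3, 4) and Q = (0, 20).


P != Q, so use the chord formula.
s = (y2 - y1) / (x2 - x1) = (16) / (26) mod 29 = 14
x3 = s^2 - x1 - x2 mod 29 = 14^2 - 3 - 0 = 19
y3 = s (x1 - x3) - y1 mod 29 = 14 * (3 - 19) - 4 = 4

P + Q = (19, 4)


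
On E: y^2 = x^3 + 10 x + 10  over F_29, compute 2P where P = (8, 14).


Doubling: s = (3 x1^2 + a) / (2 y1)
s = (3*8^2 + 10) / (2*14) mod 29 = 1
x3 = s^2 - 2 x1 mod 29 = 1^2 - 2*8 = 14
y3 = s (x1 - x3) - y1 mod 29 = 1 * (8 - 14) - 14 = 9

2P = (14, 9)


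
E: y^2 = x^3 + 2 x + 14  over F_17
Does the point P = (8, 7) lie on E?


Check whether y^2 = x^3 + 2 x + 14 (mod 17) for (x, y) = (8, 7).
LHS: y^2 = 7^2 mod 17 = 15
RHS: x^3 + 2 x + 14 = 8^3 + 2*8 + 14 mod 17 = 15
LHS = RHS

Yes, on the curve


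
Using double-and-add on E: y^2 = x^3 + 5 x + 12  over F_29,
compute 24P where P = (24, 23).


k = 24 = 11000_2 (binary, LSB first: 00011)
Double-and-add from P = (24, 23):
  bit 0 = 0: acc unchanged = O
  bit 1 = 0: acc unchanged = O
  bit 2 = 0: acc unchanged = O
  bit 3 = 1: acc = O + (8, 10) = (8, 10)
  bit 4 = 1: acc = (8, 10) + (7, 10) = (14, 19)

24P = (14, 19)


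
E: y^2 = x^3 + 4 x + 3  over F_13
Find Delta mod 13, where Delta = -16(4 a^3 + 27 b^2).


4 a^3 + 27 b^2 = 4*4^3 + 27*3^2 = 256 + 243 = 499
Delta = -16 * (499) = -7984
Delta mod 13 = 11

Delta = 11 (mod 13)


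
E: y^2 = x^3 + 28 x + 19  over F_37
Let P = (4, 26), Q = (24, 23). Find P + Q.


P != Q, so use the chord formula.
s = (y2 - y1) / (x2 - x1) = (34) / (20) mod 37 = 35
x3 = s^2 - x1 - x2 mod 37 = 35^2 - 4 - 24 = 13
y3 = s (x1 - x3) - y1 mod 37 = 35 * (4 - 13) - 26 = 29

P + Q = (13, 29)


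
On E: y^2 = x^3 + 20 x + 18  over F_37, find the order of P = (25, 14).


Compute successive multiples of P until we hit O:
  1P = (25, 14)
  2P = (12, 32)
  3P = (26, 13)
  4P = (24, 22)
  5P = (15, 17)
  6P = (13, 12)
  7P = (35, 9)
  8P = (5, 13)
  ... (continuing to 31P)
  31P = O

ord(P) = 31


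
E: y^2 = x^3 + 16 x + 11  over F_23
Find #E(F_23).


For each x in F_23, count y with y^2 = x^3 + 16 x + 11 mod 23:
  x = 4: RHS = 1, y in [1, 22]  -> 2 point(s)
  x = 5: RHS = 9, y in [3, 20]  -> 2 point(s)
  x = 6: RHS = 1, y in [1, 22]  -> 2 point(s)
  x = 7: RHS = 6, y in [11, 12]  -> 2 point(s)
  x = 11: RHS = 0, y in [0]  -> 1 point(s)
  x = 13: RHS = 1, y in [1, 22]  -> 2 point(s)
  x = 14: RHS = 12, y in [9, 14]  -> 2 point(s)
  x = 16: RHS = 16, y in [4, 19]  -> 2 point(s)
  x = 18: RHS = 13, y in [6, 17]  -> 2 point(s)
Affine points: 17. Add the point at infinity: total = 18.

#E(F_23) = 18


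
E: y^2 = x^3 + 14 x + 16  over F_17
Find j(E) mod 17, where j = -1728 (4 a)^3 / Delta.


Delta = -16(4 a^3 + 27 b^2) mod 17 = 4
-1728 * (4 a)^3 = -1728 * (4*14)^3 mod 17 = 2
j = 2 * 4^(-1) mod 17 = 9

j = 9 (mod 17)


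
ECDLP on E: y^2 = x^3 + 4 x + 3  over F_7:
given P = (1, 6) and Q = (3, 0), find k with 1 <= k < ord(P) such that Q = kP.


Enumerate multiples of P until we hit Q = (3, 0):
  1P = (1, 6)
  2P = (5, 1)
  3P = (3, 0)
Match found at i = 3.

k = 3


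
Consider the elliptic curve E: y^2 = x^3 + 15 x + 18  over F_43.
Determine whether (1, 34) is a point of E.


Check whether y^2 = x^3 + 15 x + 18 (mod 43) for (x, y) = (1, 34).
LHS: y^2 = 34^2 mod 43 = 38
RHS: x^3 + 15 x + 18 = 1^3 + 15*1 + 18 mod 43 = 34
LHS != RHS

No, not on the curve


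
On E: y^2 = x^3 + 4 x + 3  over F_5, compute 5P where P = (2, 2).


k = 5 = 101_2 (binary, LSB first: 101)
Double-and-add from P = (2, 2):
  bit 0 = 1: acc = O + (2, 2) = (2, 2)
  bit 1 = 0: acc unchanged = (2, 2)
  bit 2 = 1: acc = (2, 2) + (2, 2) = (2, 3)

5P = (2, 3)


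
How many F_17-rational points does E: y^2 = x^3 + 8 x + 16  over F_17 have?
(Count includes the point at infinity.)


For each x in F_17, count y with y^2 = x^3 + 8 x + 16 mod 17:
  x = 0: RHS = 16, y in [4, 13]  -> 2 point(s)
  x = 1: RHS = 8, y in [5, 12]  -> 2 point(s)
  x = 3: RHS = 16, y in [4, 13]  -> 2 point(s)
  x = 6: RHS = 8, y in [5, 12]  -> 2 point(s)
  x = 9: RHS = 1, y in [1, 16]  -> 2 point(s)
  x = 10: RHS = 8, y in [5, 12]  -> 2 point(s)
  x = 12: RHS = 4, y in [2, 15]  -> 2 point(s)
  x = 14: RHS = 16, y in [4, 13]  -> 2 point(s)
  x = 15: RHS = 9, y in [3, 14]  -> 2 point(s)
Affine points: 18. Add the point at infinity: total = 19.

#E(F_17) = 19


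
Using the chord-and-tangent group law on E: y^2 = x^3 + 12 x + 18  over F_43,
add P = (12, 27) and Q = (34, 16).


P != Q, so use the chord formula.
s = (y2 - y1) / (x2 - x1) = (32) / (22) mod 43 = 21
x3 = s^2 - x1 - x2 mod 43 = 21^2 - 12 - 34 = 8
y3 = s (x1 - x3) - y1 mod 43 = 21 * (12 - 8) - 27 = 14

P + Q = (8, 14)


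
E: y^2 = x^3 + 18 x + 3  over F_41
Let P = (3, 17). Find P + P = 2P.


Doubling: s = (3 x1^2 + a) / (2 y1)
s = (3*3^2 + 18) / (2*17) mod 41 = 17
x3 = s^2 - 2 x1 mod 41 = 17^2 - 2*3 = 37
y3 = s (x1 - x3) - y1 mod 41 = 17 * (3 - 37) - 17 = 20

2P = (37, 20)


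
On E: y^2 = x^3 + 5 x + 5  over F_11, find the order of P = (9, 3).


Compute successive multiples of P until we hit O:
  1P = (9, 3)
  2P = (5, 1)
  3P = (0, 7)
  4P = (6, 3)
  5P = (7, 8)
  6P = (4, 1)
  7P = (3, 6)
  8P = (2, 10)
  ... (continuing to 18P)
  18P = O

ord(P) = 18


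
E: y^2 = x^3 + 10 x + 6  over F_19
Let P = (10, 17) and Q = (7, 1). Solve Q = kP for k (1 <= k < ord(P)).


Enumerate multiples of P until we hit Q = (7, 1):
  1P = (10, 17)
  2P = (6, 15)
  3P = (8, 3)
  4P = (12, 7)
  5P = (3, 5)
  6P = (7, 18)
  7P = (0, 5)
  8P = (15, 15)
  9P = (1, 6)
  10P = (17, 4)
  11P = (16, 5)
  12P = (16, 14)
  13P = (17, 15)
  14P = (1, 13)
  15P = (15, 4)
  16P = (0, 14)
  17P = (7, 1)
Match found at i = 17.

k = 17


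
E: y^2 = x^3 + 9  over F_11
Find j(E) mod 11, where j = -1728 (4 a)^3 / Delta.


Delta = -16(4 a^3 + 27 b^2) mod 11 = 10
-1728 * (4 a)^3 = -1728 * (4*0)^3 mod 11 = 0
j = 0 * 10^(-1) mod 11 = 0

j = 0 (mod 11)


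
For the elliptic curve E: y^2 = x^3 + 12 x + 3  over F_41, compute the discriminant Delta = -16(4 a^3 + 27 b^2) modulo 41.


4 a^3 + 27 b^2 = 4*12^3 + 27*3^2 = 6912 + 243 = 7155
Delta = -16 * (7155) = -114480
Delta mod 41 = 33

Delta = 33 (mod 41)


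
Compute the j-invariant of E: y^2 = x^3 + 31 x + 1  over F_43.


Delta = -16(4 a^3 + 27 b^2) mod 43 = 37
-1728 * (4 a)^3 = -1728 * (4*31)^3 mod 43 = 11
j = 11 * 37^(-1) mod 43 = 34

j = 34 (mod 43)


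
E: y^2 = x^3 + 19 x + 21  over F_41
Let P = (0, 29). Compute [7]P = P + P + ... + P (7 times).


k = 7 = 111_2 (binary, LSB first: 111)
Double-and-add from P = (0, 29):
  bit 0 = 1: acc = O + (0, 29) = (0, 29)
  bit 1 = 1: acc = (0, 29) + (37, 2) = (6, 33)
  bit 2 = 1: acc = (6, 33) + (40, 40) = (37, 39)

7P = (37, 39)


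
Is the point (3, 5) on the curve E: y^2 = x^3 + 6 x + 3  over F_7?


Check whether y^2 = x^3 + 6 x + 3 (mod 7) for (x, y) = (3, 5).
LHS: y^2 = 5^2 mod 7 = 4
RHS: x^3 + 6 x + 3 = 3^3 + 6*3 + 3 mod 7 = 6
LHS != RHS

No, not on the curve


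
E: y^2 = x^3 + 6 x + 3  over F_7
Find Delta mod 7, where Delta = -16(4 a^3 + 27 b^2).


4 a^3 + 27 b^2 = 4*6^3 + 27*3^2 = 864 + 243 = 1107
Delta = -16 * (1107) = -17712
Delta mod 7 = 5

Delta = 5 (mod 7)


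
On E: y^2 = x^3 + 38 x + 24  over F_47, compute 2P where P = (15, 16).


Doubling: s = (3 x1^2 + a) / (2 y1)
s = (3*15^2 + 38) / (2*16) mod 47 = 12
x3 = s^2 - 2 x1 mod 47 = 12^2 - 2*15 = 20
y3 = s (x1 - x3) - y1 mod 47 = 12 * (15 - 20) - 16 = 18

2P = (20, 18)


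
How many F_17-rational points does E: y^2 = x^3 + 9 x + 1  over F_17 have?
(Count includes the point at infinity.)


For each x in F_17, count y with y^2 = x^3 + 9 x + 1 mod 17:
  x = 0: RHS = 1, y in [1, 16]  -> 2 point(s)
  x = 3: RHS = 4, y in [2, 15]  -> 2 point(s)
  x = 4: RHS = 16, y in [4, 13]  -> 2 point(s)
  x = 5: RHS = 1, y in [1, 16]  -> 2 point(s)
  x = 6: RHS = 16, y in [4, 13]  -> 2 point(s)
  x = 7: RHS = 16, y in [4, 13]  -> 2 point(s)
  x = 12: RHS = 1, y in [1, 16]  -> 2 point(s)
  x = 14: RHS = 15, y in [7, 10]  -> 2 point(s)
  x = 15: RHS = 9, y in [3, 14]  -> 2 point(s)
  x = 16: RHS = 8, y in [5, 12]  -> 2 point(s)
Affine points: 20. Add the point at infinity: total = 21.

#E(F_17) = 21


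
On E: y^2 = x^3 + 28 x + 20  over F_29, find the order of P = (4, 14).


Compute successive multiples of P until we hit O:
  1P = (4, 14)
  2P = (26, 5)
  3P = (19, 4)
  4P = (0, 22)
  5P = (0, 7)
  6P = (19, 25)
  7P = (26, 24)
  8P = (4, 15)
  ... (continuing to 9P)
  9P = O

ord(P) = 9


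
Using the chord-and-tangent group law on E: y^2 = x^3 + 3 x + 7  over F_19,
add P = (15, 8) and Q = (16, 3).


P != Q, so use the chord formula.
s = (y2 - y1) / (x2 - x1) = (14) / (1) mod 19 = 14
x3 = s^2 - x1 - x2 mod 19 = 14^2 - 15 - 16 = 13
y3 = s (x1 - x3) - y1 mod 19 = 14 * (15 - 13) - 8 = 1

P + Q = (13, 1)


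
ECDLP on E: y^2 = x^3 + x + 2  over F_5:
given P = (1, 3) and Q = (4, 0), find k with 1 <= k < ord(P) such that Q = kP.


Enumerate multiples of P until we hit Q = (4, 0):
  1P = (1, 3)
  2P = (4, 0)
Match found at i = 2.

k = 2


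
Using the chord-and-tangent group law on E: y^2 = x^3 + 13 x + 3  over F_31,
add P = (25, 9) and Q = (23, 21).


P != Q, so use the chord formula.
s = (y2 - y1) / (x2 - x1) = (12) / (29) mod 31 = 25
x3 = s^2 - x1 - x2 mod 31 = 25^2 - 25 - 23 = 19
y3 = s (x1 - x3) - y1 mod 31 = 25 * (25 - 19) - 9 = 17

P + Q = (19, 17)


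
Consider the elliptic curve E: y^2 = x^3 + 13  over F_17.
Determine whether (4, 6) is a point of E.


Check whether y^2 = x^3 + 0 x + 13 (mod 17) for (x, y) = (4, 6).
LHS: y^2 = 6^2 mod 17 = 2
RHS: x^3 + 0 x + 13 = 4^3 + 0*4 + 13 mod 17 = 9
LHS != RHS

No, not on the curve


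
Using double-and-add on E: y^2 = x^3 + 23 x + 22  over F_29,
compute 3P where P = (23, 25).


k = 3 = 11_2 (binary, LSB first: 11)
Double-and-add from P = (23, 25):
  bit 0 = 1: acc = O + (23, 25) = (23, 25)
  bit 1 = 1: acc = (23, 25) + (6, 12) = (5, 28)

3P = (5, 28)


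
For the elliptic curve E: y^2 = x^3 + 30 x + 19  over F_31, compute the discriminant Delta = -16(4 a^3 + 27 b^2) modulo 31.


4 a^3 + 27 b^2 = 4*30^3 + 27*19^2 = 108000 + 9747 = 117747
Delta = -16 * (117747) = -1883952
Delta mod 31 = 11

Delta = 11 (mod 31)


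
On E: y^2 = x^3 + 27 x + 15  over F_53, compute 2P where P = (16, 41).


Doubling: s = (3 x1^2 + a) / (2 y1)
s = (3*16^2 + 27) / (2*41) mod 53 = 0
x3 = s^2 - 2 x1 mod 53 = 0^2 - 2*16 = 21
y3 = s (x1 - x3) - y1 mod 53 = 0 * (16 - 21) - 41 = 12

2P = (21, 12)


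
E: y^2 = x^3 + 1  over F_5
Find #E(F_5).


For each x in F_5, count y with y^2 = x^3 + 0 x + 1 mod 5:
  x = 0: RHS = 1, y in [1, 4]  -> 2 point(s)
  x = 2: RHS = 4, y in [2, 3]  -> 2 point(s)
  x = 4: RHS = 0, y in [0]  -> 1 point(s)
Affine points: 5. Add the point at infinity: total = 6.

#E(F_5) = 6


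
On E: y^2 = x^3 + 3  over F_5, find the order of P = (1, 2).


Compute successive multiples of P until we hit O:
  1P = (1, 2)
  2P = (2, 1)
  3P = (3, 0)
  4P = (2, 4)
  5P = (1, 3)
  6P = O

ord(P) = 6


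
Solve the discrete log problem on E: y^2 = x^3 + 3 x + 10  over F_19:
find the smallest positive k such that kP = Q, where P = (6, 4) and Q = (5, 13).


Enumerate multiples of P until we hit Q = (5, 13):
  1P = (6, 4)
  2P = (11, 5)
  3P = (18, 5)
  4P = (2, 9)
  5P = (9, 14)
  6P = (13, 17)
  7P = (5, 6)
  8P = (12, 8)
  9P = (12, 11)
  10P = (5, 13)
Match found at i = 10.

k = 10


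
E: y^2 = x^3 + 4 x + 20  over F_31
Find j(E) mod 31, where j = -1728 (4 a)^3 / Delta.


Delta = -16(4 a^3 + 27 b^2) mod 31 = 21
-1728 * (4 a)^3 = -1728 * (4*4)^3 mod 31 = 1
j = 1 * 21^(-1) mod 31 = 3

j = 3 (mod 31)


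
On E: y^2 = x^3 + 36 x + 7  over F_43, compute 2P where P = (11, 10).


Doubling: s = (3 x1^2 + a) / (2 y1)
s = (3*11^2 + 36) / (2*10) mod 43 = 35
x3 = s^2 - 2 x1 mod 43 = 35^2 - 2*11 = 42
y3 = s (x1 - x3) - y1 mod 43 = 35 * (11 - 42) - 10 = 23

2P = (42, 23)


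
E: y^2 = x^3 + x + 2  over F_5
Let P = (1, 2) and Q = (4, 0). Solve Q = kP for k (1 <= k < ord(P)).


Enumerate multiples of P until we hit Q = (4, 0):
  1P = (1, 2)
  2P = (4, 0)
Match found at i = 2.

k = 2


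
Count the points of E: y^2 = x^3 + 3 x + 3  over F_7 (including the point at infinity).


For each x in F_7, count y with y^2 = x^3 + 3 x + 3 mod 7:
  x = 1: RHS = 0, y in [0]  -> 1 point(s)
  x = 3: RHS = 4, y in [2, 5]  -> 2 point(s)
  x = 4: RHS = 2, y in [3, 4]  -> 2 point(s)
Affine points: 5. Add the point at infinity: total = 6.

#E(F_7) = 6


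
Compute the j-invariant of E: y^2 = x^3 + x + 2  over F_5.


Delta = -16(4 a^3 + 27 b^2) mod 5 = 3
-1728 * (4 a)^3 = -1728 * (4*1)^3 mod 5 = 3
j = 3 * 3^(-1) mod 5 = 1

j = 1 (mod 5)


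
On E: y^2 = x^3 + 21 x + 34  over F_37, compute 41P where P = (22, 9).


k = 41 = 101001_2 (binary, LSB first: 100101)
Double-and-add from P = (22, 9):
  bit 0 = 1: acc = O + (22, 9) = (22, 9)
  bit 1 = 0: acc unchanged = (22, 9)
  bit 2 = 0: acc unchanged = (22, 9)
  bit 3 = 1: acc = (22, 9) + (18, 19) = (31, 32)
  bit 4 = 0: acc unchanged = (31, 32)
  bit 5 = 1: acc = (31, 32) + (28, 2) = (4, 16)

41P = (4, 16)


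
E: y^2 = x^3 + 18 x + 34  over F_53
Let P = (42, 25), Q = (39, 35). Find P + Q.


P != Q, so use the chord formula.
s = (y2 - y1) / (x2 - x1) = (10) / (50) mod 53 = 32
x3 = s^2 - x1 - x2 mod 53 = 32^2 - 42 - 39 = 42
y3 = s (x1 - x3) - y1 mod 53 = 32 * (42 - 42) - 25 = 28

P + Q = (42, 28)


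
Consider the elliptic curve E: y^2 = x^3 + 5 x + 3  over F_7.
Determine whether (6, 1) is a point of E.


Check whether y^2 = x^3 + 5 x + 3 (mod 7) for (x, y) = (6, 1).
LHS: y^2 = 1^2 mod 7 = 1
RHS: x^3 + 5 x + 3 = 6^3 + 5*6 + 3 mod 7 = 4
LHS != RHS

No, not on the curve


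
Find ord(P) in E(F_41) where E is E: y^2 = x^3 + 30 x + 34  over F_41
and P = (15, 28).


Compute successive multiples of P until we hit O:
  1P = (15, 28)
  2P = (6, 26)
  3P = (16, 31)
  4P = (19, 1)
  5P = (9, 34)
  6P = (18, 16)
  7P = (24, 8)
  8P = (12, 20)
  ... (continuing to 17P)
  17P = O

ord(P) = 17


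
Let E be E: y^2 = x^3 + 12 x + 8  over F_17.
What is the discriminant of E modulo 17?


4 a^3 + 27 b^2 = 4*12^3 + 27*8^2 = 6912 + 1728 = 8640
Delta = -16 * (8640) = -138240
Delta mod 17 = 4

Delta = 4 (mod 17)


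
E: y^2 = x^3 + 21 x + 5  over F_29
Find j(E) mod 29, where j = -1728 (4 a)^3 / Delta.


Delta = -16(4 a^3 + 27 b^2) mod 29 = 15
-1728 * (4 a)^3 = -1728 * (4*21)^3 mod 29 = 24
j = 24 * 15^(-1) mod 29 = 19

j = 19 (mod 29)


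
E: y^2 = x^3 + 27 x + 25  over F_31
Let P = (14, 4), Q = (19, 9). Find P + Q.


P != Q, so use the chord formula.
s = (y2 - y1) / (x2 - x1) = (5) / (5) mod 31 = 1
x3 = s^2 - x1 - x2 mod 31 = 1^2 - 14 - 19 = 30
y3 = s (x1 - x3) - y1 mod 31 = 1 * (14 - 30) - 4 = 11

P + Q = (30, 11)


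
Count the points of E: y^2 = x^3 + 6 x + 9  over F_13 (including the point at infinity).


For each x in F_13, count y with y^2 = x^3 + 6 x + 9 mod 13:
  x = 0: RHS = 9, y in [3, 10]  -> 2 point(s)
  x = 1: RHS = 3, y in [4, 9]  -> 2 point(s)
  x = 2: RHS = 3, y in [4, 9]  -> 2 point(s)
  x = 6: RHS = 1, y in [1, 12]  -> 2 point(s)
  x = 7: RHS = 4, y in [2, 11]  -> 2 point(s)
  x = 8: RHS = 10, y in [6, 7]  -> 2 point(s)
  x = 9: RHS = 12, y in [5, 8]  -> 2 point(s)
  x = 10: RHS = 3, y in [4, 9]  -> 2 point(s)
Affine points: 16. Add the point at infinity: total = 17.

#E(F_13) = 17


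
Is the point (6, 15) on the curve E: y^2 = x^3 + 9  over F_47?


Check whether y^2 = x^3 + 0 x + 9 (mod 47) for (x, y) = (6, 15).
LHS: y^2 = 15^2 mod 47 = 37
RHS: x^3 + 0 x + 9 = 6^3 + 0*6 + 9 mod 47 = 37
LHS = RHS

Yes, on the curve


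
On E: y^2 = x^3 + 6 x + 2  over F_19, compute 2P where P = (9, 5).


Doubling: s = (3 x1^2 + a) / (2 y1)
s = (3*9^2 + 6) / (2*5) mod 19 = 4
x3 = s^2 - 2 x1 mod 19 = 4^2 - 2*9 = 17
y3 = s (x1 - x3) - y1 mod 19 = 4 * (9 - 17) - 5 = 1

2P = (17, 1)


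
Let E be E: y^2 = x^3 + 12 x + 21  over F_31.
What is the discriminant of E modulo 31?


4 a^3 + 27 b^2 = 4*12^3 + 27*21^2 = 6912 + 11907 = 18819
Delta = -16 * (18819) = -301104
Delta mod 31 = 30

Delta = 30 (mod 31)
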